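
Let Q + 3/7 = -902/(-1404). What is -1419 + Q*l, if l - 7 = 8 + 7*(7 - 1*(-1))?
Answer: -6898345/4914 ≈ -1403.8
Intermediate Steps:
Q = 1051/4914 (Q = -3/7 - 902/(-1404) = -3/7 - 902*(-1/1404) = -3/7 + 451/702 = 1051/4914 ≈ 0.21388)
l = 71 (l = 7 + (8 + 7*(7 - 1*(-1))) = 7 + (8 + 7*(7 + 1)) = 7 + (8 + 7*8) = 7 + (8 + 56) = 7 + 64 = 71)
-1419 + Q*l = -1419 + (1051/4914)*71 = -1419 + 74621/4914 = -6898345/4914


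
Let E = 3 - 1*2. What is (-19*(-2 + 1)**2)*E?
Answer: -19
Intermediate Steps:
E = 1 (E = 3 - 2 = 1)
(-19*(-2 + 1)**2)*E = -19*(-2 + 1)**2*1 = -19*(-1)**2*1 = -19*1*1 = -19*1 = -19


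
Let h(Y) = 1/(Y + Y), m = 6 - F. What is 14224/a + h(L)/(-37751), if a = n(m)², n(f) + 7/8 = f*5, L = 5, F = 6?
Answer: 7013488639/377510 ≈ 18578.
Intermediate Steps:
m = 0 (m = 6 - 1*6 = 6 - 6 = 0)
n(f) = -7/8 + 5*f (n(f) = -7/8 + f*5 = -7/8 + 5*f)
h(Y) = 1/(2*Y)
a = 49/64 (a = (-7/8 + 5*0)² = (-7/8 + 0)² = (-7/8)² = 49/64 ≈ 0.76563)
14224/a + h(L)/(-37751) = 14224/(49/64) + ((½)/5)/(-37751) = 14224*(64/49) + ((½)*(⅕))*(-1/37751) = 130048/7 + (⅒)*(-1/37751) = 130048/7 - 1/377510 = 7013488639/377510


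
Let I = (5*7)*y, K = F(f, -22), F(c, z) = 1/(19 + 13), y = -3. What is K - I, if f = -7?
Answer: 3361/32 ≈ 105.03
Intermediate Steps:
F(c, z) = 1/32
K = 1/32 ≈ 0.031250
I = -105 (I = (5*7)*(-3) = 35*(-3) = -105)
K - I = 1/32 - 1*(-105) = 1/32 + 105 = 3361/32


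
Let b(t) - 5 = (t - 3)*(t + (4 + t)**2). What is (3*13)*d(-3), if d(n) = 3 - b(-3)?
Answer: -546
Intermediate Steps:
b(t) = 5 + (-3 + t)*(t + (4 + t)**2) (b(t) = 5 + (t - 3)*(t + (4 + t)**2) = 5 + (-3 + t)*(t + (4 + t)**2))
d(n) = -14 (d(n) = 3 - (-43 + (-3)**3 - 11*(-3) + 6*(-3)**2) = 3 - (-43 - 27 + 33 + 6*9) = 3 - (-43 - 27 + 33 + 54) = 3 - 1*17 = 3 - 17 = -14)
(3*13)*d(-3) = (3*13)*(-14) = 39*(-14) = -546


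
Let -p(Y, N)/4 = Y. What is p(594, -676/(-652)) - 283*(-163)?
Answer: 43753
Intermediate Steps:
p(Y, N) = -4*Y
p(594, -676/(-652)) - 283*(-163) = -4*594 - 283*(-163) = -2376 + 46129 = 43753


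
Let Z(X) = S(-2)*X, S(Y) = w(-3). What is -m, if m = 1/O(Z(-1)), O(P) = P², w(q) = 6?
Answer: -1/36 ≈ -0.027778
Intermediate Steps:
S(Y) = 6
Z(X) = 6*X
m = 1/36 (m = 1/((6*(-1))²) = 1/((-6)²) = 1/36 ≈ 0.027778)
-m = -1*1/36 = -1/36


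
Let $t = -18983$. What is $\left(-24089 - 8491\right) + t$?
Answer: $-51563$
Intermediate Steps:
$\left(-24089 - 8491\right) + t = \left(-24089 - 8491\right) - 18983 = -32580 - 18983 = -51563$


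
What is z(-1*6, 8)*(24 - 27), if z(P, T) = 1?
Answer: -3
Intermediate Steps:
z(-1*6, 8)*(24 - 27) = 1*(24 - 27) = 1*(-3) = -3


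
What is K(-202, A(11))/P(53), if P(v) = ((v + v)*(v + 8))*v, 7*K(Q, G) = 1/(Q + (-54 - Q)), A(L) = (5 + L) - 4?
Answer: -1/129539844 ≈ -7.7196e-9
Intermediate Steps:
A(L) = 1 + L
K(Q, G) = -1/378 (K(Q, G) = 1/(7*(Q + (-54 - Q))) = (⅐)/(-54) = (⅐)*(-1/54) = -1/378)
P(v) = 2*v²*(8 + v) (P(v) = ((2*v)*(8 + v))*v = (2*v*(8 + v))*v = 2*v²*(8 + v))
K(-202, A(11))/P(53) = -1/(5618*(8 + 53))/378 = -1/(378*(2*2809*61)) = -1/378/342698 = -1/378*1/342698 = -1/129539844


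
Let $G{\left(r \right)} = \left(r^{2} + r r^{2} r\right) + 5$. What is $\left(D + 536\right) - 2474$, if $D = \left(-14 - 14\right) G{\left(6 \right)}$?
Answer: $-39374$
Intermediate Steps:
$G{\left(r \right)} = 5 + r^{2} + r^{4}$ ($G{\left(r \right)} = \left(r^{2} + r^{3} r\right) + 5 = \left(r^{2} + r^{4}\right) + 5 = 5 + r^{2} + r^{4}$)
$D = -37436$ ($D = \left(-14 - 14\right) \left(5 + 6^{2} + 6^{4}\right) = \left(-14 - 14\right) \left(5 + 36 + 1296\right) = \left(-28\right) 1337 = -37436$)
$\left(D + 536\right) - 2474 = \left(-37436 + 536\right) - 2474 = -36900 - 2474 = -39374$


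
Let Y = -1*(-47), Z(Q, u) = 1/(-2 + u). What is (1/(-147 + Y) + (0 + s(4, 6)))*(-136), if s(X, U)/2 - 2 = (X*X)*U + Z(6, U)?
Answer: -668066/25 ≈ -26723.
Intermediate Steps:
Y = 47
s(X, U) = 4 + 2/(-2 + U) + 2*U*X² (s(X, U) = 4 + 2*((X*X)*U + 1/(-2 + U)) = 4 + 2*(X²*U + 1/(-2 + U)) = 4 + 2*(U*X² + 1/(-2 + U)) = 4 + 2*(1/(-2 + U) + U*X²) = 4 + (2/(-2 + U) + 2*U*X²) = 4 + 2/(-2 + U) + 2*U*X²)
(1/(-147 + Y) + (0 + s(4, 6)))*(-136) = (1/(-147 + 47) + (0 + 2*(1 + (-2 + 6)*(2 + 6*4²))/(-2 + 6)))*(-136) = (1/(-100) + (0 + 2*(1 + 4*(2 + 6*16))/4))*(-136) = (-1/100 + (0 + 2*(¼)*(1 + 4*(2 + 96))))*(-136) = (-1/100 + (0 + 2*(¼)*(1 + 4*98)))*(-136) = (-1/100 + (0 + 2*(¼)*(1 + 392)))*(-136) = (-1/100 + (0 + 2*(¼)*393))*(-136) = (-1/100 + (0 + 393/2))*(-136) = (-1/100 + 393/2)*(-136) = (19649/100)*(-136) = -668066/25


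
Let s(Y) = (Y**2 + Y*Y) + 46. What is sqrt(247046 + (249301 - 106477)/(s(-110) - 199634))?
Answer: 4*sqrt(29684940384677)/43847 ≈ 497.04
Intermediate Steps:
s(Y) = 46 + 2*Y**2 (s(Y) = (Y**2 + Y**2) + 46 = 2*Y**2 + 46 = 46 + 2*Y**2)
sqrt(247046 + (249301 - 106477)/(s(-110) - 199634)) = sqrt(247046 + (249301 - 106477)/((46 + 2*(-110)**2) - 199634)) = sqrt(247046 + 142824/((46 + 2*12100) - 199634)) = sqrt(247046 + 142824/((46 + 24200) - 199634)) = sqrt(247046 + 142824/(24246 - 199634)) = sqrt(247046 + 142824/(-175388)) = sqrt(247046 + 142824*(-1/175388)) = sqrt(247046 - 35706/43847) = sqrt(10832190256/43847) = 4*sqrt(29684940384677)/43847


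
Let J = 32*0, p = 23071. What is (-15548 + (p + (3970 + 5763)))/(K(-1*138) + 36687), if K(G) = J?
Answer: 5752/12229 ≈ 0.47036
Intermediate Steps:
J = 0
K(G) = 0
(-15548 + (p + (3970 + 5763)))/(K(-1*138) + 36687) = (-15548 + (23071 + (3970 + 5763)))/(0 + 36687) = (-15548 + (23071 + 9733))/36687 = (-15548 + 32804)*(1/36687) = 17256*(1/36687) = 5752/12229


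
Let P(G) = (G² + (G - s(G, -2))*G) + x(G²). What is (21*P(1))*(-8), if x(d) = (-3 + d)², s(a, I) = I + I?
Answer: -1680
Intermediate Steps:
s(a, I) = 2*I
P(G) = G² + (-3 + G²)² + G*(4 + G) (P(G) = (G² + (G - 2*(-2))*G) + (-3 + G²)² = (G² + (G - 1*(-4))*G) + (-3 + G²)² = (G² + (G + 4)*G) + (-3 + G²)² = (G² + (4 + G)*G) + (-3 + G²)² = (G² + G*(4 + G)) + (-3 + G²)² = G² + (-3 + G²)² + G*(4 + G))
(21*P(1))*(-8) = (21*(9 + 1⁴ - 4*1² + 4*1))*(-8) = (21*(9 + 1 - 4*1 + 4))*(-8) = (21*(9 + 1 - 4 + 4))*(-8) = (21*10)*(-8) = 210*(-8) = -1680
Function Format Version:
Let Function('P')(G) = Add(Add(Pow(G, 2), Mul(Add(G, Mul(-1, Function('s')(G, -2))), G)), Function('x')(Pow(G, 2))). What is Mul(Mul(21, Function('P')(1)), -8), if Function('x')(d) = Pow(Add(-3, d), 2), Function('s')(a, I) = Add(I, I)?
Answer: -1680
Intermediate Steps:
Function('s')(a, I) = Mul(2, I)
Function('P')(G) = Add(Pow(G, 2), Pow(Add(-3, Pow(G, 2)), 2), Mul(G, Add(4, G))) (Function('P')(G) = Add(Add(Pow(G, 2), Mul(Add(G, Mul(-1, Mul(2, -2))), G)), Pow(Add(-3, Pow(G, 2)), 2)) = Add(Add(Pow(G, 2), Mul(Add(G, Mul(-1, -4)), G)), Pow(Add(-3, Pow(G, 2)), 2)) = Add(Add(Pow(G, 2), Mul(Add(G, 4), G)), Pow(Add(-3, Pow(G, 2)), 2)) = Add(Add(Pow(G, 2), Mul(Add(4, G), G)), Pow(Add(-3, Pow(G, 2)), 2)) = Add(Add(Pow(G, 2), Mul(G, Add(4, G))), Pow(Add(-3, Pow(G, 2)), 2)) = Add(Pow(G, 2), Pow(Add(-3, Pow(G, 2)), 2), Mul(G, Add(4, G))))
Mul(Mul(21, Function('P')(1)), -8) = Mul(Mul(21, Add(9, Pow(1, 4), Mul(-4, Pow(1, 2)), Mul(4, 1))), -8) = Mul(Mul(21, Add(9, 1, Mul(-4, 1), 4)), -8) = Mul(Mul(21, Add(9, 1, -4, 4)), -8) = Mul(Mul(21, 10), -8) = Mul(210, -8) = -1680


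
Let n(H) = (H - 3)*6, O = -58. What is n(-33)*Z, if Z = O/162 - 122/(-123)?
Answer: -16840/123 ≈ -136.91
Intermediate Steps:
n(H) = -18 + 6*H (n(H) = (-3 + H)*6 = -18 + 6*H)
Z = 2105/3321 (Z = -58/162 - 122/(-123) = -58*1/162 - 122*(-1/123) = -29/81 + 122/123 = 2105/3321 ≈ 0.63385)
n(-33)*Z = (-18 + 6*(-33))*(2105/3321) = (-18 - 198)*(2105/3321) = -216*2105/3321 = -16840/123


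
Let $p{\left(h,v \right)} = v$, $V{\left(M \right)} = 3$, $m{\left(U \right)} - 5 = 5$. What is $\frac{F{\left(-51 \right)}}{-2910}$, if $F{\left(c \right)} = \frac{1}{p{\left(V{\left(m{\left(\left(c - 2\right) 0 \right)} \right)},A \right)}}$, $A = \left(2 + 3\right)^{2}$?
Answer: $- \frac{1}{72750} \approx -1.3746 \cdot 10^{-5}$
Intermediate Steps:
$m{\left(U \right)} = 10$ ($m{\left(U \right)} = 5 + 5 = 10$)
$A = 25$ ($A = 5^{2} = 25$)
$F{\left(c \right)} = \frac{1}{25}$
$\frac{F{\left(-51 \right)}}{-2910} = \frac{1}{25 \left(-2910\right)} = \frac{1}{25} \left(- \frac{1}{2910}\right) = - \frac{1}{72750}$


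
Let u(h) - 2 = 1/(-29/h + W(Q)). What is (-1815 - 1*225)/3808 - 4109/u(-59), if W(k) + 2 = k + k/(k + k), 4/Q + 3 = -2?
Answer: -30695911/10808 ≈ -2840.1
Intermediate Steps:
Q = -⅘ (Q = 4/(-3 - 2) = 4/(-5) = 4*(-⅕) = -⅘ ≈ -0.80000)
W(k) = -3/2 + k (W(k) = -2 + (k + k/(k + k)) = -2 + (k + k/((2*k))) = -2 + (k + (1/(2*k))*k) = -2 + (k + ½) = -2 + (½ + k) = -3/2 + k)
u(h) = 2 + 1/(-23/10 - 29/h) (u(h) = 2 + 1/(-29/h + (-3/2 - ⅘)) = 2 + 1/(-29/h - 23/10) = 2 + 1/(-23/10 - 29/h))
(-1815 - 1*225)/3808 - 4109/u(-59) = (-1815 - 1*225)/3808 - 4109*(290 + 23*(-59))/(4*(145 + 9*(-59))) = (-1815 - 225)*(1/3808) - 4109*(290 - 1357)/(4*(145 - 531)) = -2040*1/3808 - 4109/(4*(-386)/(-1067)) = -15/28 - 4109/(4*(-1/1067)*(-386)) = -15/28 - 4109/1544/1067 = -15/28 - 4109*1067/1544 = -15/28 - 4384303/1544 = -30695911/10808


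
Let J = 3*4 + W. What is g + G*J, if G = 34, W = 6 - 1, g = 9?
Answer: 587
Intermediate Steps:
W = 5
J = 17 (J = 3*4 + 5 = 12 + 5 = 17)
g + G*J = 9 + 34*17 = 9 + 578 = 587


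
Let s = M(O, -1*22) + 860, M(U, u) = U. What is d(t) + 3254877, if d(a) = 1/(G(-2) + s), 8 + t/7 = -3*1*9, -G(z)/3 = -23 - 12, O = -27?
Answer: 3053074627/938 ≈ 3.2549e+6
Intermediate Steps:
G(z) = 105 (G(z) = -3*(-23 - 12) = -3*(-35) = 105)
t = -245 (t = -56 + 7*(-3*1*9) = -56 + 7*(-3*9) = -56 + 7*(-27) = -56 - 189 = -245)
s = 833 (s = -27 + 860 = 833)
d(a) = 1/938 (d(a) = 1/(105 + 833) = 1/938)
d(t) + 3254877 = 1/938 + 3254877 = 3053074627/938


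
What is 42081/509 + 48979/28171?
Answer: 1210394162/14339039 ≈ 84.412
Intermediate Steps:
42081/509 + 48979/28171 = 1210394162/14339039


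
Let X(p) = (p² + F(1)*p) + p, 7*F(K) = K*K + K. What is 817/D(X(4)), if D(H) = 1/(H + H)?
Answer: 241832/7 ≈ 34547.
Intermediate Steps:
F(K) = K/7 + K²/7 (F(K) = (K*K + K)/7 = (K² + K)/7 = (K + K²)/7 = K/7 + K²/7)
X(p) = p² + 9*p/7 (X(p) = (p² + ((⅐)*1*(1 + 1))*p) + p = (p² + ((⅐)*1*2)*p) + p = (p² + 2*p/7) + p = p² + 9*p/7)
D(H) = 1/(2*H)
817/D(X(4)) = 817/((1/(2*(((⅐)*4*(9 + 7*4)))))) = 817/((1/(2*(((⅐)*4*(9 + 28)))))) = 817/((1/(2*(((⅐)*4*37))))) = 817/((1/(2*(148/7)))) = 817/(((½)*(7/148))) = 817/(7/296) = 817*(296/7) = 241832/7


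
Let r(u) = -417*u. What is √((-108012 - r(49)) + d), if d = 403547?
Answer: 8*√4937 ≈ 562.11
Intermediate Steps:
√((-108012 - r(49)) + d) = √((-108012 - (-417)*49) + 403547) = √((-108012 - 1*(-20433)) + 403547) = √((-108012 + 20433) + 403547) = √(-87579 + 403547) = √315968 = 8*√4937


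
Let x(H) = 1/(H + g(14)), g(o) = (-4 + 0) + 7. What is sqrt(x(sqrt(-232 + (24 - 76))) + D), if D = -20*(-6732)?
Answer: sqrt((403921 + 269280*I*sqrt(71))/(3 + 2*I*sqrt(71))) ≈ 366.93 - 0.e-4*I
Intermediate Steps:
D = 134640
g(o) = 3 (g(o) = -4 + 7 = 3)
x(H) = 1/(3 + H) (x(H) = 1/(H + 3) = 1/(3 + H))
sqrt(x(sqrt(-232 + (24 - 76))) + D) = sqrt(1/(3 + sqrt(-232 + (24 - 76))) + 134640) = sqrt(1/(3 + sqrt(-232 - 52)) + 134640) = sqrt(1/(3 + sqrt(-284)) + 134640) = sqrt(1/(3 + 2*I*sqrt(71)) + 134640) = sqrt(134640 + 1/(3 + 2*I*sqrt(71)))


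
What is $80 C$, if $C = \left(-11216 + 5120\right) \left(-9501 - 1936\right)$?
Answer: $5577596160$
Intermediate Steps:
$C = 69719952$ ($C = \left(-6096\right) \left(-11437\right) = 69719952$)
$80 C = 80 \cdot 69719952 = 5577596160$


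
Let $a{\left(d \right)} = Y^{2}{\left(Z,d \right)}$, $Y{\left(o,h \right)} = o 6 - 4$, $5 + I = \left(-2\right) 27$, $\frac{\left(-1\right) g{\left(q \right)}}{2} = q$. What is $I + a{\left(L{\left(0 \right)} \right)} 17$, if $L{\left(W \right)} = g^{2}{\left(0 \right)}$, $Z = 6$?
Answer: $17349$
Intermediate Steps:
$g{\left(q \right)} = - 2 q$
$I = -59$ ($I = -5 - 54 = -59$)
$L{\left(W \right)} = 0$ ($L{\left(W \right)} = \left(\left(-2\right) 0\right)^{2} = 0^{2} = 0$)
$Y{\left(o,h \right)} = -4 + 6 o$ ($Y{\left(o,h \right)} = 6 o - 4 = -4 + 6 o$)
$a{\left(d \right)} = 1024$ ($a{\left(d \right)} = \left(-4 + 6 \cdot 6\right)^{2} = \left(-4 + 36\right)^{2} = 32^{2} = 1024$)
$I + a{\left(L{\left(0 \right)} \right)} 17 = -59 + 1024 \cdot 17 = -59 + 17408 = 17349$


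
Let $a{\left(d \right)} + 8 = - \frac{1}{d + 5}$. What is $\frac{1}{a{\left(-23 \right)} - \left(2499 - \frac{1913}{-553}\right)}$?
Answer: $- \frac{9954}{24988559} \approx -0.00039834$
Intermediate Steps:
$a{\left(d \right)} = -8 - \frac{1}{5 + d}$ ($a{\left(d \right)} = -8 - \frac{1}{d + 5} = -8 - \frac{1}{5 + d}$)
$\frac{1}{a{\left(-23 \right)} - \left(2499 - \frac{1913}{-553}\right)} = \frac{1}{\frac{-41 - -184}{5 - 23} - \left(2499 - \frac{1913}{-553}\right)} = \frac{1}{\frac{-41 + 184}{-18} - \left(2499 - - \frac{1913}{553}\right)} = \frac{1}{\left(- \frac{1}{18}\right) 143 - \frac{1383860}{553}} = \frac{1}{- \frac{143}{18} - \frac{1383860}{553}} = \frac{1}{- \frac{24988559}{9954}} = - \frac{9954}{24988559}$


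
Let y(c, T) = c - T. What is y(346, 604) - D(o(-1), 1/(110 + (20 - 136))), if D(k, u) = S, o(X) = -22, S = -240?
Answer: -18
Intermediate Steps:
D(k, u) = -240
y(346, 604) - D(o(-1), 1/(110 + (20 - 136))) = (346 - 1*604) - 1*(-240) = (346 - 604) + 240 = -258 + 240 = -18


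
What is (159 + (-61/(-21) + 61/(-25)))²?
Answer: 7008870961/275625 ≈ 25429.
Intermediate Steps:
(159 + (-61/(-21) + 61/(-25)))² = (159 + (-61*(-1/21) + 61*(-1/25)))² = (159 + (61/21 - 61/25))² = (159 + 244/525)² = (83719/525)² = 7008870961/275625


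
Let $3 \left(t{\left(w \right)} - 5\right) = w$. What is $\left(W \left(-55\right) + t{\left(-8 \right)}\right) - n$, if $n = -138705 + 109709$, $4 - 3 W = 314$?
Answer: $\frac{104045}{3} \approx 34682.0$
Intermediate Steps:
$W = - \frac{310}{3}$ ($W = \frac{4}{3} - \frac{314}{3} = - \frac{310}{3} \approx -103.33$)
$t{\left(w \right)} = 5 + \frac{w}{3}$
$n = -28996$
$\left(W \left(-55\right) + t{\left(-8 \right)}\right) - n = \left(\left(- \frac{310}{3}\right) \left(-55\right) + \left(5 + \frac{1}{3} \left(-8\right)\right)\right) - -28996 = \left(\frac{17050}{3} + \left(5 - \frac{8}{3}\right)\right) + 28996 = \left(\frac{17050}{3} + \frac{7}{3}\right) + 28996 = \frac{17057}{3} + 28996 = \frac{104045}{3}$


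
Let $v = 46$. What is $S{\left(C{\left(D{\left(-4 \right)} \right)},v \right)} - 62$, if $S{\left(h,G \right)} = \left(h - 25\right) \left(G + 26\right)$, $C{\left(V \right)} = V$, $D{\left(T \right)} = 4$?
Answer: $-1574$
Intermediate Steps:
$S{\left(h,G \right)} = \left(-25 + h\right) \left(26 + G\right)$
$S{\left(C{\left(D{\left(-4 \right)} \right)},v \right)} - 62 = \left(-650 - 1150 + 26 \cdot 4 + 46 \cdot 4\right) - 62 = \left(-650 - 1150 + 104 + 184\right) - 62 = -1512 - 62 = -1574$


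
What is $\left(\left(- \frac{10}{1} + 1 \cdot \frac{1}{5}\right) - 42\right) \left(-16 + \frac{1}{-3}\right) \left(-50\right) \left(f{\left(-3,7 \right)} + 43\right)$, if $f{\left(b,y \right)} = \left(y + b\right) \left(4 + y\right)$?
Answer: $-3680390$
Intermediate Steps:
$f{\left(b,y \right)} = \left(4 + y\right) \left(b + y\right)$ ($f{\left(b,y \right)} = \left(b + y\right) \left(4 + y\right) = \left(4 + y\right) \left(b + y\right)$)
$\left(\left(- \frac{10}{1} + 1 \cdot \frac{1}{5}\right) - 42\right) \left(-16 + \frac{1}{-3}\right) \left(-50\right) \left(f{\left(-3,7 \right)} + 43\right) = \left(\left(- \frac{10}{1} + 1 \cdot \frac{1}{5}\right) - 42\right) \left(-16 + \frac{1}{-3}\right) \left(-50\right) \left(\left(7^{2} + 4 \left(-3\right) + 4 \cdot 7 - 21\right) + 43\right) = \left(\left(\left(-10\right) 1 + 1 \cdot \frac{1}{5}\right) - 42\right) \left(-16 - \frac{1}{3}\right) \left(-50\right) \left(\left(49 - 12 + 28 - 21\right) + 43\right) = \left(\left(-10 + \frac{1}{5}\right) - 42\right) \left(- \frac{49}{3}\right) \left(-50\right) \left(44 + 43\right) = \left(- \frac{49}{5} - 42\right) \left(- \frac{49}{3}\right) \left(-50\right) 87 = \left(- \frac{259}{5}\right) \left(- \frac{49}{3}\right) \left(-50\right) 87 = \frac{12691}{15} \left(-50\right) 87 = \left(- \frac{126910}{3}\right) 87 = -3680390$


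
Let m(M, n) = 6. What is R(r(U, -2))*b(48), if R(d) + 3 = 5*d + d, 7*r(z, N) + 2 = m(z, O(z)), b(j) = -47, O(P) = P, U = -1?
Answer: -141/7 ≈ -20.143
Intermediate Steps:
r(z, N) = 4/7 (r(z, N) = -2/7 + (⅐)*6 = -2/7 + 6/7 = 4/7)
R(d) = -3 + 6*d (R(d) = -3 + (5*d + d) = -3 + 6*d)
R(r(U, -2))*b(48) = (-3 + 6*(4/7))*(-47) = (-3 + 24/7)*(-47) = (3/7)*(-47) = -141/7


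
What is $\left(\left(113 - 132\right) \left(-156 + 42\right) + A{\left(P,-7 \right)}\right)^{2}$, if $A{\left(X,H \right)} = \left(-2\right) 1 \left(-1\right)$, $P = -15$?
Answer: $4700224$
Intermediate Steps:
$A{\left(X,H \right)} = 2$ ($A{\left(X,H \right)} = \left(-2\right) \left(-1\right) = 2$)
$\left(\left(113 - 132\right) \left(-156 + 42\right) + A{\left(P,-7 \right)}\right)^{2} = \left(\left(113 - 132\right) \left(-156 + 42\right) + 2\right)^{2} = \left(\left(-19\right) \left(-114\right) + 2\right)^{2} = \left(2166 + 2\right)^{2} = 2168^{2} = 4700224$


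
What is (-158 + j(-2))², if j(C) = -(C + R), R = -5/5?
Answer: 24025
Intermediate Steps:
R = -1 (R = -5*⅕ = -1)
j(C) = 1 - C (j(C) = -(C - 1) = -(-1 + C) = 1 - C)
(-158 + j(-2))² = (-158 + (1 - 1*(-2)))² = (-158 + (1 + 2))² = (-158 + 3)² = (-155)² = 24025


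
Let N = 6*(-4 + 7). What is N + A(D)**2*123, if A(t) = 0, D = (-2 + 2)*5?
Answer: 18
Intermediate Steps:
D = 0 (D = 0*5 = 0)
N = 18 (N = 6*3 = 18)
N + A(D)**2*123 = 18 + 0**2*123 = 18 + 0*123 = 18 + 0 = 18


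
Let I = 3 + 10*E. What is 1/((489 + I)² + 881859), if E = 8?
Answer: 1/1209043 ≈ 8.2710e-7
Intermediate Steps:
I = 83 (I = 3 + 10*8 = 3 + 80 = 83)
1/((489 + I)² + 881859) = 1/((489 + 83)² + 881859) = 1/(572² + 881859) = 1/(327184 + 881859) = 1/1209043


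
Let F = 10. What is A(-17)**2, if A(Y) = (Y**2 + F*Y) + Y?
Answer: 10404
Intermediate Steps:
A(Y) = Y**2 + 11*Y (A(Y) = (Y**2 + 10*Y) + Y = Y**2 + 11*Y)
A(-17)**2 = (-17*(11 - 17))**2 = (-17*(-6))**2 = 102**2 = 10404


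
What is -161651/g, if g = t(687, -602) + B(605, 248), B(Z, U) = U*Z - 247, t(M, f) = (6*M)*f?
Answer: 23093/333093 ≈ 0.069329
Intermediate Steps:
t(M, f) = 6*M*f
B(Z, U) = -247 + U*Z
g = -2331651 (g = 6*687*(-602) + (-247 + 248*605) = -2481444 + (-247 + 150040) = -2481444 + 149793 = -2331651)
-161651/g = -161651/(-2331651) = -161651*(-1/2331651) = 23093/333093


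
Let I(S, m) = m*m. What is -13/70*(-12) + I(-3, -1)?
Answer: 113/35 ≈ 3.2286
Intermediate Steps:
I(S, m) = m²
-13/70*(-12) + I(-3, -1) = -13/70*(-12) + (-1)² = -13*1/70*(-12) + 1 = -13/70*(-12) + 1 = 78/35 + 1 = 113/35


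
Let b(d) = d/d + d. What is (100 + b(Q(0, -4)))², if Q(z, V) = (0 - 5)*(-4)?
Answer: 14641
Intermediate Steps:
Q(z, V) = 20 (Q(z, V) = -5*(-4) = 20)
b(d) = 1 + d
(100 + b(Q(0, -4)))² = (100 + (1 + 20))² = (100 + 21)² = 121² = 14641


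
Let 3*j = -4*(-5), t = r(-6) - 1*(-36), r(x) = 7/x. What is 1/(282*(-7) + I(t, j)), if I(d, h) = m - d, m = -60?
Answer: -6/12413 ≈ -0.00048336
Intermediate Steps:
t = 209/6 (t = 7/(-6) - 1*(-36) = 7*(-⅙) + 36 = -7/6 + 36 = 209/6 ≈ 34.833)
j = 20/3 (j = (-4*(-5))/3 = (⅓)*20 = 20/3 ≈ 6.6667)
I(d, h) = -60 - d
1/(282*(-7) + I(t, j)) = 1/(282*(-7) + (-60 - 1*209/6)) = 1/(-1974 + (-60 - 209/6)) = 1/(-1974 - 569/6) = 1/(-12413/6) = -6/12413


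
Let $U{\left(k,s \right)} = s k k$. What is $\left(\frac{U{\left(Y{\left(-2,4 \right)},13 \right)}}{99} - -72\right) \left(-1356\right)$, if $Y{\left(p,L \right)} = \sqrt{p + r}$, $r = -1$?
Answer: $- \frac{1068076}{11} \approx -97098.0$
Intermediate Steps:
$Y{\left(p,L \right)} = \sqrt{-1 + p}$ ($Y{\left(p,L \right)} = \sqrt{p - 1} = \sqrt{-1 + p}$)
$U{\left(k,s \right)} = s k^{2}$ ($U{\left(k,s \right)} = k s k = s k^{2}$)
$\left(\frac{U{\left(Y{\left(-2,4 \right)},13 \right)}}{99} - -72\right) \left(-1356\right) = \left(\frac{13 \left(\sqrt{-1 - 2}\right)^{2}}{99} - -72\right) \left(-1356\right) = \left(13 \left(\sqrt{-3}\right)^{2} \cdot \frac{1}{99} + 72\right) \left(-1356\right) = \left(13 \left(i \sqrt{3}\right)^{2} \cdot \frac{1}{99} + 72\right) \left(-1356\right) = \left(13 \left(-3\right) \frac{1}{99} + 72\right) \left(-1356\right) = \left(\left(-39\right) \frac{1}{99} + 72\right) \left(-1356\right) = \left(- \frac{13}{33} + 72\right) \left(-1356\right) = \frac{2363}{33} \left(-1356\right) = - \frac{1068076}{11}$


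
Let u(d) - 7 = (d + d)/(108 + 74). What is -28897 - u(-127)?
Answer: -2630137/91 ≈ -28903.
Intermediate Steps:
u(d) = 7 + d/91 (u(d) = 7 + (d + d)/(108 + 74) = 7 + (2*d)/182 = 7 + (2*d)*(1/182) = 7 + d/91)
-28897 - u(-127) = -28897 - (7 + (1/91)*(-127)) = -28897 - (7 - 127/91) = -28897 - 1*510/91 = -28897 - 510/91 = -2630137/91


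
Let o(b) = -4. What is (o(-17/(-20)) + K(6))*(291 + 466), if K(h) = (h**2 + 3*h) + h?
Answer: 42392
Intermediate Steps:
K(h) = h**2 + 4*h
(o(-17/(-20)) + K(6))*(291 + 466) = (-4 + 6*(4 + 6))*(291 + 466) = (-4 + 6*10)*757 = (-4 + 60)*757 = 56*757 = 42392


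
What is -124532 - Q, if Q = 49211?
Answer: -173743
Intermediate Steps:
-124532 - Q = -124532 - 1*49211 = -124532 - 49211 = -173743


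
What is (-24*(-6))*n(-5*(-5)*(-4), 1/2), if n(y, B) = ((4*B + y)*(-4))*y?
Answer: -5644800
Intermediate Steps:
n(y, B) = y*(-16*B - 4*y) (n(y, B) = ((y + 4*B)*(-4))*y = (-16*B - 4*y)*y = y*(-16*B - 4*y))
(-24*(-6))*n(-5*(-5)*(-4), 1/2) = (-24*(-6))*(-4*-5*(-5)*(-4)*(-5*(-5)*(-4) + 4/2)) = 144*(-4*25*(-4)*(25*(-4) + 4*(1/2))) = 144*(-4*(-100)*(-100 + 2)) = 144*(-4*(-100)*(-98)) = 144*(-39200) = -5644800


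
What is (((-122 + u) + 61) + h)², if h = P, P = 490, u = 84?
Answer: 263169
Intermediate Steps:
h = 490
(((-122 + u) + 61) + h)² = (((-122 + 84) + 61) + 490)² = ((-38 + 61) + 490)² = (23 + 490)² = 513² = 263169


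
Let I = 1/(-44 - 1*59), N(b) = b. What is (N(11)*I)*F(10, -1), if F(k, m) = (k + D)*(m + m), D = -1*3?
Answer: 154/103 ≈ 1.4951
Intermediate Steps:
D = -3
I = -1/103 (I = 1/(-44 - 59) = 1/(-103) = -1/103 ≈ -0.0097087)
F(k, m) = 2*m*(-3 + k) (F(k, m) = (k - 3)*(m + m) = (-3 + k)*(2*m) = 2*m*(-3 + k))
(N(11)*I)*F(10, -1) = (11*(-1/103))*(2*(-1)*(-3 + 10)) = -22*(-1)*7/103 = -11/103*(-14) = 154/103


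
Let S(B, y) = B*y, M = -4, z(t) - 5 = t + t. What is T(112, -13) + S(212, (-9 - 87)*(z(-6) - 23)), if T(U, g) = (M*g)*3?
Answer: 610716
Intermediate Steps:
z(t) = 5 + 2*t (z(t) = 5 + (t + t) = 5 + 2*t)
T(U, g) = -12*g (T(U, g) = -4*g*3 = -12*g)
T(112, -13) + S(212, (-9 - 87)*(z(-6) - 23)) = -12*(-13) + 212*((-9 - 87)*((5 + 2*(-6)) - 23)) = 156 + 212*(-96*((5 - 12) - 23)) = 156 + 212*(-96*(-7 - 23)) = 156 + 212*(-96*(-30)) = 156 + 212*2880 = 156 + 610560 = 610716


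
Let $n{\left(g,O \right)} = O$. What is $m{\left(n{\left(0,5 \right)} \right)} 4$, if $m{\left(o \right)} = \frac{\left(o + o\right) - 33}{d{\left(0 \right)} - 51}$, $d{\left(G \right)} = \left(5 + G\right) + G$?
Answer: $2$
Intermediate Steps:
$d{\left(G \right)} = 5 + 2 G$
$m{\left(o \right)} = \frac{33}{46} - \frac{o}{23}$ ($m{\left(o \right)} = \frac{\left(o + o\right) - 33}{\left(5 + 2 \cdot 0\right) - 51} = \frac{2 o - 33}{\left(5 + 0\right) - 51} = \frac{-33 + 2 o}{5 - 51} = \frac{-33 + 2 o}{-46} = \left(-33 + 2 o\right) \left(- \frac{1}{46}\right) = \frac{33}{46} - \frac{o}{23}$)
$m{\left(n{\left(0,5 \right)} \right)} 4 = \left(\frac{33}{46} - \frac{5}{23}\right) 4 = \frac{1}{2} \cdot 4 = 2$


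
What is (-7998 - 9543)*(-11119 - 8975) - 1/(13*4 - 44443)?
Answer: 15646444897915/44391 ≈ 3.5247e+8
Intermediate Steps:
(-7998 - 9543)*(-11119 - 8975) - 1/(13*4 - 44443) = -17541*(-20094) - 1/(52 - 44443) = 352468854 - 1/(-44391) = 352468854 - 1*(-1/44391) = 352468854 + 1/44391 = 15646444897915/44391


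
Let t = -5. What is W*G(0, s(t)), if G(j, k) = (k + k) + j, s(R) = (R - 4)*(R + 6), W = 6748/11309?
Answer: -121464/11309 ≈ -10.740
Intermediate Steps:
W = 6748/11309 (W = 6748*(1/11309) = 6748/11309 ≈ 0.59669)
s(R) = (-4 + R)*(6 + R)
G(j, k) = j + 2*k (G(j, k) = 2*k + j = j + 2*k)
W*G(0, s(t)) = 6748*(0 + 2*(-24 + (-5)² + 2*(-5)))/11309 = 6748*(0 + 2*(-24 + 25 - 10))/11309 = 6748*(0 + 2*(-9))/11309 = 6748*(0 - 18)/11309 = (6748/11309)*(-18) = -121464/11309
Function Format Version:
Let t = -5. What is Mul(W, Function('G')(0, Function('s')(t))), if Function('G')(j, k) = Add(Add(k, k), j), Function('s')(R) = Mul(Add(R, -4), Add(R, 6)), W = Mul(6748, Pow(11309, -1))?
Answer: Rational(-121464, 11309) ≈ -10.740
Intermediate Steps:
W = Rational(6748, 11309) (W = Mul(6748, Rational(1, 11309)) = Rational(6748, 11309) ≈ 0.59669)
Function('s')(R) = Mul(Add(-4, R), Add(6, R))
Function('G')(j, k) = Add(j, Mul(2, k)) (Function('G')(j, k) = Add(Mul(2, k), j) = Add(j, Mul(2, k)))
Mul(W, Function('G')(0, Function('s')(t))) = Mul(Rational(6748, 11309), Add(0, Mul(2, Add(-24, Pow(-5, 2), Mul(2, -5))))) = Mul(Rational(6748, 11309), Add(0, Mul(2, Add(-24, 25, -10)))) = Mul(Rational(6748, 11309), Add(0, Mul(2, -9))) = Mul(Rational(6748, 11309), Add(0, -18)) = Mul(Rational(6748, 11309), -18) = Rational(-121464, 11309)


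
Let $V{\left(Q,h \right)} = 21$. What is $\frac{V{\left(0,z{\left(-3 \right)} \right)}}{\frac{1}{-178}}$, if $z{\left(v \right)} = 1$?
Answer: $-3738$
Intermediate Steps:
$\frac{V{\left(0,z{\left(-3 \right)} \right)}}{\frac{1}{-178}} = \frac{21}{\frac{1}{-178}} = \frac{21}{- \frac{1}{178}} = 21 \left(-178\right) = -3738$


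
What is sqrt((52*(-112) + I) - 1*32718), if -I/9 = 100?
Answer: I*sqrt(39442) ≈ 198.6*I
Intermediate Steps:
I = -900 (I = -9*100 = -900)
sqrt((52*(-112) + I) - 1*32718) = sqrt((52*(-112) - 900) - 1*32718) = sqrt((-5824 - 900) - 32718) = sqrt(-6724 - 32718) = sqrt(-39442) = I*sqrt(39442)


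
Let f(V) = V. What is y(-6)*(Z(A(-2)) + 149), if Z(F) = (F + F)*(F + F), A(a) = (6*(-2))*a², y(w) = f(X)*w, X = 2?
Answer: -112380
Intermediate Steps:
y(w) = 2*w
A(a) = -12*a²
Z(F) = 4*F² (Z(F) = (2*F)*(2*F) = 4*F²)
y(-6)*(Z(A(-2)) + 149) = (2*(-6))*(4*(-12*(-2)²)² + 149) = -12*(4*(-12*4)² + 149) = -12*(4*(-48)² + 149) = -12*(4*2304 + 149) = -12*(9216 + 149) = -12*9365 = -112380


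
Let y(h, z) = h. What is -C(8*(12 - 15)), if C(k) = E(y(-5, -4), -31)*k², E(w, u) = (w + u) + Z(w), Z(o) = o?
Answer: 23616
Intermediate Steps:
E(w, u) = u + 2*w (E(w, u) = (w + u) + w = (u + w) + w = u + 2*w)
C(k) = -41*k² (C(k) = (-31 + 2*(-5))*k² = (-31 - 10)*k² = -41*k²)
-C(8*(12 - 15)) = -(-41)*(8*(12 - 15))² = -(-41)*(8*(-3))² = -(-41)*(-24)² = -(-41)*576 = -1*(-23616) = 23616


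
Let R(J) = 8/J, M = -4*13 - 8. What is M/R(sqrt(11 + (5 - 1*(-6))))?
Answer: -15*sqrt(22)/2 ≈ -35.178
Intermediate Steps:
M = -60 (M = -52 - 8 = -60)
M/R(sqrt(11 + (5 - 1*(-6)))) = -60*sqrt(11 + (5 - 1*(-6)))/8 = -60*sqrt(11 + (5 + 6))/8 = -60*sqrt(11 + 11)/8 = -60*sqrt(22)/8 = -15*sqrt(22)/2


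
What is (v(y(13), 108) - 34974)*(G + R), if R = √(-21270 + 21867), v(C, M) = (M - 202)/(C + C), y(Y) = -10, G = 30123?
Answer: -10533802239/10 - 349693*√597/10 ≈ -1.0542e+9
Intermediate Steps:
v(C, M) = (-202 + M)/(2*C) (v(C, M) = (-202 + M)/((2*C)) = (-202 + M)*(1/(2*C)) = (-202 + M)/(2*C))
R = √597 ≈ 24.434
(v(y(13), 108) - 34974)*(G + R) = ((½)*(-202 + 108)/(-10) - 34974)*(30123 + √597) = ((½)*(-⅒)*(-94) - 34974)*(30123 + √597) = (47/10 - 34974)*(30123 + √597) = -349693*(30123 + √597)/10 = -10533802239/10 - 349693*√597/10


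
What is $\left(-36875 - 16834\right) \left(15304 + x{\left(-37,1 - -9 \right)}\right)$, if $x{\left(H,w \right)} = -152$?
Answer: $-813798768$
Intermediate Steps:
$\left(-36875 - 16834\right) \left(15304 + x{\left(-37,1 - -9 \right)}\right) = \left(-36875 - 16834\right) \left(15304 - 152\right) = \left(-53709\right) 15152 = -813798768$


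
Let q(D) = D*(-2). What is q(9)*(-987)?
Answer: 17766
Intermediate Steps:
q(D) = -2*D
q(9)*(-987) = -2*9*(-987) = -18*(-987) = 17766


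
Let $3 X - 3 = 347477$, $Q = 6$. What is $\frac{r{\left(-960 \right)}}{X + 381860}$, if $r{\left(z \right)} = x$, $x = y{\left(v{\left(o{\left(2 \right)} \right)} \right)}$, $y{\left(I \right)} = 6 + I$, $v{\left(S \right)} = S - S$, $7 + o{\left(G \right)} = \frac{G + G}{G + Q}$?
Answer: $\frac{9}{746530} \approx 1.2056 \cdot 10^{-5}$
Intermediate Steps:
$X = \frac{347480}{3}$ ($X = 1 + \frac{1}{3} \cdot 347477 = 1 + \frac{347477}{3} = \frac{347480}{3} \approx 1.1583 \cdot 10^{5}$)
$o{\left(G \right)} = -7 + \frac{2 G}{6 + G}$ ($o{\left(G \right)} = -7 + \frac{G + G}{G + 6} = -7 + \frac{2 G}{6 + G}$)
$v{\left(S \right)} = 0$
$x = 6$ ($x = 6 + 0 = 6$)
$r{\left(z \right)} = 6$
$\frac{r{\left(-960 \right)}}{X + 381860} = \frac{6}{\frac{347480}{3} + 381860} = \frac{6}{\frac{1493060}{3}} = 6 \cdot \frac{3}{1493060} = \frac{9}{746530}$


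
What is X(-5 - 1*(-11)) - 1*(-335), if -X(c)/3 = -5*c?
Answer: 425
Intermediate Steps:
X(c) = 15*c (X(c) = -(-15)*c = 15*c)
X(-5 - 1*(-11)) - 1*(-335) = 15*(-5 - 1*(-11)) - 1*(-335) = 15*(-5 + 11) + 335 = 15*6 + 335 = 90 + 335 = 425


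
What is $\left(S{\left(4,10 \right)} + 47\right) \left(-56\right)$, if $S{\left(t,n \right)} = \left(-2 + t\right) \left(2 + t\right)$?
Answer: $-3304$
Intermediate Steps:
$\left(S{\left(4,10 \right)} + 47\right) \left(-56\right) = \left(\left(-4 + 4^{2}\right) + 47\right) \left(-56\right) = \left(\left(-4 + 16\right) + 47\right) \left(-56\right) = \left(12 + 47\right) \left(-56\right) = 59 \left(-56\right) = -3304$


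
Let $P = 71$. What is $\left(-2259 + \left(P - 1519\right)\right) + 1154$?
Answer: $-2553$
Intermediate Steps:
$\left(-2259 + \left(P - 1519\right)\right) + 1154 = \left(-2259 + \left(71 - 1519\right)\right) + 1154 = \left(-2259 - 1448\right) + 1154 = -3707 + 1154 = -2553$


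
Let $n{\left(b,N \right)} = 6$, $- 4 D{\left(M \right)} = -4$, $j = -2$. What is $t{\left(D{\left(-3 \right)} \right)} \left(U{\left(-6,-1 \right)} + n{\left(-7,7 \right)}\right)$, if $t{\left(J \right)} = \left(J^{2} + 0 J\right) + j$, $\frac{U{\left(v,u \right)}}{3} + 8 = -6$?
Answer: $36$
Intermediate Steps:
$U{\left(v,u \right)} = -42$ ($U{\left(v,u \right)} = -24 + 3 \left(-6\right) = -24 - 18 = -42$)
$D{\left(M \right)} = 1$ ($D{\left(M \right)} = \left(- \frac{1}{4}\right) \left(-4\right) = 1$)
$t{\left(J \right)} = -2 + J^{2}$ ($t{\left(J \right)} = \left(J^{2} + 0 J\right) - 2 = \left(J^{2} + 0\right) - 2 = J^{2} - 2 = -2 + J^{2}$)
$t{\left(D{\left(-3 \right)} \right)} \left(U{\left(-6,-1 \right)} + n{\left(-7,7 \right)}\right) = \left(-2 + 1^{2}\right) \left(-42 + 6\right) = \left(-2 + 1\right) \left(-36\right) = \left(-1\right) \left(-36\right) = 36$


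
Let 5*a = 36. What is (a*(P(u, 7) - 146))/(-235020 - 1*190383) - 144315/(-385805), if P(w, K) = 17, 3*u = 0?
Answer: 6861152181/18235844935 ≈ 0.37625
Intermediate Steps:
u = 0 (u = (1/3)*0 = 0)
a = 36/5 (a = (1/5)*36 = 36/5 ≈ 7.2000)
(a*(P(u, 7) - 146))/(-235020 - 1*190383) - 144315/(-385805) = (36*(17 - 146)/5)/(-235020 - 1*190383) - 144315/(-385805) = ((36/5)*(-129))/(-235020 - 190383) - 144315*(-1/385805) = -4644/5/(-425403) + 28863/77161 = -4644/5*(-1/425403) + 28863/77161 = 516/236335 + 28863/77161 = 6861152181/18235844935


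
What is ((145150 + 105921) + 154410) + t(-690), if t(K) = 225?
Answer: 405706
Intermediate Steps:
((145150 + 105921) + 154410) + t(-690) = ((145150 + 105921) + 154410) + 225 = (251071 + 154410) + 225 = 405481 + 225 = 405706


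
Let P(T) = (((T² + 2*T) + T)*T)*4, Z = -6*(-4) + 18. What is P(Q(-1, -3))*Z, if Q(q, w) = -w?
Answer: 9072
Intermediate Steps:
Z = 42 (Z = 24 + 18 = 42)
P(T) = 4*T*(T² + 3*T) (P(T) = ((T² + 3*T)*T)*4 = (T*(T² + 3*T))*4 = 4*T*(T² + 3*T))
P(Q(-1, -3))*Z = (4*(-1*(-3))²*(3 - 1*(-3)))*42 = (4*3²*(3 + 3))*42 = (4*9*6)*42 = 216*42 = 9072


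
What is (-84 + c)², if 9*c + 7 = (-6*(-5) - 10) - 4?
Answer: 6889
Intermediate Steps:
c = 1 (c = -7/9 + ((-6*(-5) - 10) - 4)/9 = -7/9 + ((30 - 10) - 4)/9 = -7/9 + (20 - 4)/9 = -7/9 + (⅑)*16 = -7/9 + 16/9 = 1)
(-84 + c)² = (-84 + 1)² = (-83)² = 6889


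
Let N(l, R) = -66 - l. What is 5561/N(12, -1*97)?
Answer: -5561/78 ≈ -71.295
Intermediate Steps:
5561/N(12, -1*97) = 5561/(-66 - 1*12) = 5561/(-66 - 12) = 5561/(-78) = 5561*(-1/78) = -5561/78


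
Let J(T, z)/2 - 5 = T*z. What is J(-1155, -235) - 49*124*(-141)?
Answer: 1399576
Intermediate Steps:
J(T, z) = 10 + 2*T*z (J(T, z) = 10 + 2*(T*z) = 10 + 2*T*z)
J(-1155, -235) - 49*124*(-141) = (10 + 2*(-1155)*(-235)) - 49*124*(-141) = (10 + 542850) - 6076*(-141) = 542860 - 1*(-856716) = 542860 + 856716 = 1399576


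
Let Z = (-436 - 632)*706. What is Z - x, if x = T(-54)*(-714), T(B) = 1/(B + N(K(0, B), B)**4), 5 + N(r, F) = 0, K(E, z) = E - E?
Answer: -430537854/571 ≈ -7.5401e+5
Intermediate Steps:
K(E, z) = 0
N(r, F) = -5 (N(r, F) = -5 + 0 = -5)
T(B) = 1/(625 + B) (T(B) = 1/(B + (-5)**4) = 1/(B + 625) = 1/(625 + B))
Z = -754008 (Z = -1068*706 = -754008)
x = -714/571 (x = -714/(625 - 54) = -714/571 ≈ -1.2504)
Z - x = -754008 - 1*(-714/571) = -754008 + 714/571 = -430537854/571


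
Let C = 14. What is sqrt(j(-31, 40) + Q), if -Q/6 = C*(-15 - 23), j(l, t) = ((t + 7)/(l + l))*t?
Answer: 2*sqrt(759593)/31 ≈ 56.229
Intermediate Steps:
j(l, t) = t*(7 + t)/(2*l) (j(l, t) = ((7 + t)/((2*l)))*t = ((7 + t)*(1/(2*l)))*t = ((7 + t)/(2*l))*t = t*(7 + t)/(2*l))
Q = 3192 (Q = -84*(-15 - 23) = -84*(-38) = -6*(-532) = 3192)
sqrt(j(-31, 40) + Q) = sqrt((1/2)*40*(7 + 40)/(-31) + 3192) = sqrt((1/2)*40*(-1/31)*47 + 3192) = sqrt(-940/31 + 3192) = sqrt(98012/31) = 2*sqrt(759593)/31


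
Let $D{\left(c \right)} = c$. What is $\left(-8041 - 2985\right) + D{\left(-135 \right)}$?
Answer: $-11161$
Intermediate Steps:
$\left(-8041 - 2985\right) + D{\left(-135 \right)} = \left(-8041 - 2985\right) - 135 = -11026 - 135 = -11161$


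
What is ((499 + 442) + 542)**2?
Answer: 2199289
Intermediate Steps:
((499 + 442) + 542)**2 = (941 + 542)**2 = 1483**2 = 2199289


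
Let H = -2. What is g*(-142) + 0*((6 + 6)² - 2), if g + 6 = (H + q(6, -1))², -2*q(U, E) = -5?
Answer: 1633/2 ≈ 816.50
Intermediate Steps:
q(U, E) = 5/2 (q(U, E) = -½*(-5) = 5/2)
g = -23/4 (g = -6 + (-2 + 5/2)² = -6 + (½)² = -6 + ¼ = -23/4 ≈ -5.7500)
g*(-142) + 0*((6 + 6)² - 2) = -23/4*(-142) + 0*((6 + 6)² - 2) = 1633/2 + 0*(12² - 2) = 1633/2 + 0*(144 - 2) = 1633/2 + 0*142 = 1633/2 + 0 = 1633/2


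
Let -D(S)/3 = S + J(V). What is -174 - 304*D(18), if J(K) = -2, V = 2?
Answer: 14418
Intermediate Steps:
D(S) = 6 - 3*S (D(S) = -3*(S - 2) = -3*(-2 + S) = 6 - 3*S)
-174 - 304*D(18) = -174 - 304*(6 - 3*18) = -174 - 304*(6 - 54) = -174 - 304*(-48) = -174 + 14592 = 14418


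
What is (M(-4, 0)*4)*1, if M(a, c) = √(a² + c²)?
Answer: 16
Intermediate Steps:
(M(-4, 0)*4)*1 = (√((-4)² + 0²)*4)*1 = (√(16 + 0)*4)*1 = (√16*4)*1 = (4*4)*1 = 16*1 = 16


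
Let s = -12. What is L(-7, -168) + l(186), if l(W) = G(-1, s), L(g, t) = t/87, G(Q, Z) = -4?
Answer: -172/29 ≈ -5.9310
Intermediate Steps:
L(g, t) = t/87 (L(g, t) = t*(1/87) = t/87)
l(W) = -4
L(-7, -168) + l(186) = (1/87)*(-168) - 4 = -56/29 - 4 = -172/29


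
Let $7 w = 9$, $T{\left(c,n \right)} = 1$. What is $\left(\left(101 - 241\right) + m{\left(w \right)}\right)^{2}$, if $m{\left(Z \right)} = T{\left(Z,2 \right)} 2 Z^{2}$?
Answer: $\frac{44863204}{2401} \approx 18685.0$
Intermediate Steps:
$w = \frac{9}{7}$ ($w = \frac{1}{7} \cdot 9 = \frac{9}{7} \approx 1.2857$)
$m{\left(Z \right)} = 2 Z^{2}$ ($m{\left(Z \right)} = 1 \cdot 2 Z^{2} = 2 Z^{2}$)
$\left(\left(101 - 241\right) + m{\left(w \right)}\right)^{2} = \left(\left(101 - 241\right) + 2 \left(\frac{9}{7}\right)^{2}\right)^{2} = \left(-140 + 2 \cdot \frac{81}{49}\right)^{2} = \left(-140 + \frac{162}{49}\right)^{2} = \left(- \frac{6698}{49}\right)^{2} = \frac{44863204}{2401}$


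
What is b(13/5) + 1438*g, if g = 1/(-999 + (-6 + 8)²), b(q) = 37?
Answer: 35377/995 ≈ 35.555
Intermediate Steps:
g = -1/995 (g = 1/(-999 + 2²) = 1/(-999 + 4) = 1/(-995) = -1/995 ≈ -0.0010050)
b(13/5) + 1438*g = 37 + 1438*(-1/995) = 37 - 1438/995 = 35377/995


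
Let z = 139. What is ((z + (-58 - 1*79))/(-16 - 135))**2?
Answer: 4/22801 ≈ 0.00017543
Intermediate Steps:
((z + (-58 - 1*79))/(-16 - 135))**2 = ((139 + (-58 - 1*79))/(-16 - 135))**2 = ((139 + (-58 - 79))/(-151))**2 = ((139 - 137)*(-1/151))**2 = (2*(-1/151))**2 = (-2/151)**2 = 4/22801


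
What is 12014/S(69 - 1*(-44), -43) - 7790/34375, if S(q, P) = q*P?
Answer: -90166572/33405625 ≈ -2.6991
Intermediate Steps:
S(q, P) = P*q
12014/S(69 - 1*(-44), -43) - 7790/34375 = 12014/((-43*(69 - 1*(-44)))) - 7790/34375 = 12014/((-43*(69 + 44))) - 7790*1/34375 = 12014/((-43*113)) - 1558/6875 = 12014/(-4859) - 1558/6875 = 12014*(-1/4859) - 1558/6875 = -12014/4859 - 1558/6875 = -90166572/33405625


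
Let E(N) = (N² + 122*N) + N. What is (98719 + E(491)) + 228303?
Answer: 628496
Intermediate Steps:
E(N) = N² + 123*N
(98719 + E(491)) + 228303 = (98719 + 491*(123 + 491)) + 228303 = (98719 + 491*614) + 228303 = (98719 + 301474) + 228303 = 400193 + 228303 = 628496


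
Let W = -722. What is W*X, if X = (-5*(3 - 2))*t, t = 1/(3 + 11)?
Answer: 1805/7 ≈ 257.86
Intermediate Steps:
t = 1/14 ≈ 0.071429
X = -5/14 (X = -5*(3 - 2)*(1/14) = -5*1*(1/14) = -5*1/14 = -5/14 ≈ -0.35714)
W*X = -722*(-5/14) = 1805/7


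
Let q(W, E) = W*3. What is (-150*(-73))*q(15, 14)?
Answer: 492750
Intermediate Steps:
q(W, E) = 3*W
(-150*(-73))*q(15, 14) = (-150*(-73))*(3*15) = 10950*45 = 492750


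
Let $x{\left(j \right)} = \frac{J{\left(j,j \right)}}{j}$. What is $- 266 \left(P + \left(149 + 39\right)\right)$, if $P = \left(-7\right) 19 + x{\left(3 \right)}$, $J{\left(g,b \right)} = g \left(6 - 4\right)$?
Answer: $-15162$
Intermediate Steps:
$J{\left(g,b \right)} = 2 g$ ($J{\left(g,b \right)} = g 2 = 2 g$)
$x{\left(j \right)} = 2$ ($x{\left(j \right)} = \frac{2 j}{j} = 2$)
$P = -131$ ($P = \left(-7\right) 19 + 2 = -133 + 2 = -131$)
$- 266 \left(P + \left(149 + 39\right)\right) = - 266 \left(-131 + \left(149 + 39\right)\right) = - 266 \left(-131 + 188\right) = \left(-266\right) 57 = -15162$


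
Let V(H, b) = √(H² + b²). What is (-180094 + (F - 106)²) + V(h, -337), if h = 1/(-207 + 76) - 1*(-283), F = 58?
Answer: -177790 + √3323290793/131 ≈ -1.7735e+5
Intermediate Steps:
h = 37072/131 (h = 1/(-131) + 283 = -1/131 + 283 = 37072/131 ≈ 282.99)
(-180094 + (F - 106)²) + V(h, -337) = (-180094 + (58 - 106)²) + √((37072/131)² + (-337)²) = (-180094 + (-48)²) + √(1374333184/17161 + 113569) = (-180094 + 2304) + √(3323290793/17161) = -177790 + √3323290793/131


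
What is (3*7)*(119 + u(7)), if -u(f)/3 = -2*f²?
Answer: 8673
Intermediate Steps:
u(f) = 6*f² (u(f) = -(-6)*f² = 6*f²)
(3*7)*(119 + u(7)) = (3*7)*(119 + 6*7²) = 21*(119 + 6*49) = 21*(119 + 294) = 21*413 = 8673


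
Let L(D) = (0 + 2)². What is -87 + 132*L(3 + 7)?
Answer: 441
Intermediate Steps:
L(D) = 4 (L(D) = 2² = 4)
-87 + 132*L(3 + 7) = -87 + 132*4 = -87 + 528 = 441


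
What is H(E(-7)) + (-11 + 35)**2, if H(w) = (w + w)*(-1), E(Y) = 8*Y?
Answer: 688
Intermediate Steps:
H(w) = -2*w (H(w) = (2*w)*(-1) = -2*w)
H(E(-7)) + (-11 + 35)**2 = -16*(-7) + (-11 + 35)**2 = -2*(-56) + 24**2 = 112 + 576 = 688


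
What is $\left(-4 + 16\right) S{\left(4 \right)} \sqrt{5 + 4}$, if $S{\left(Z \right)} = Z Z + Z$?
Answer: $720$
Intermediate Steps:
$S{\left(Z \right)} = Z + Z^{2}$ ($S{\left(Z \right)} = Z^{2} + Z = Z + Z^{2}$)
$\left(-4 + 16\right) S{\left(4 \right)} \sqrt{5 + 4} = \left(-4 + 16\right) 4 \left(1 + 4\right) \sqrt{5 + 4} = 12 \cdot 4 \cdot 5 \sqrt{9} = 12 \cdot 20 \cdot 3 = 12 \cdot 60 = 720$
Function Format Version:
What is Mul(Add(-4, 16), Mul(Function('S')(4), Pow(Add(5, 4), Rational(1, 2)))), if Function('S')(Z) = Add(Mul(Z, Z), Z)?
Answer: 720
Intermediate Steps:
Function('S')(Z) = Add(Z, Pow(Z, 2)) (Function('S')(Z) = Add(Pow(Z, 2), Z) = Add(Z, Pow(Z, 2)))
Mul(Add(-4, 16), Mul(Function('S')(4), Pow(Add(5, 4), Rational(1, 2)))) = Mul(Add(-4, 16), Mul(Mul(4, Add(1, 4)), Pow(Add(5, 4), Rational(1, 2)))) = Mul(12, Mul(Mul(4, 5), Pow(9, Rational(1, 2)))) = Mul(12, Mul(20, 3)) = Mul(12, 60) = 720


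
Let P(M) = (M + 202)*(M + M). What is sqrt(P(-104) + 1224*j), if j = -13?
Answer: 2*I*sqrt(9074) ≈ 190.52*I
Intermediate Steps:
P(M) = 2*M*(202 + M) (P(M) = (202 + M)*(2*M) = 2*M*(202 + M))
sqrt(P(-104) + 1224*j) = sqrt(2*(-104)*(202 - 104) + 1224*(-13)) = sqrt(2*(-104)*98 - 15912) = sqrt(-20384 - 15912) = sqrt(-36296) = 2*I*sqrt(9074)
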